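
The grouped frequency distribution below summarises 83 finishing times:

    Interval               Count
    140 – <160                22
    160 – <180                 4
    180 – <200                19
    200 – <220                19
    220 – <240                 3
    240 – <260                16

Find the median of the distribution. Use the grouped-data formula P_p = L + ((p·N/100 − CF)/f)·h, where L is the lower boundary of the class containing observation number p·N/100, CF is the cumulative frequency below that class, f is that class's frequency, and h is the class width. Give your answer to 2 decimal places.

N = 83; target position k = 50/100 · 83 = 41.5.
Cumulative frequencies: 22, 26, 45, 64, 67, 83.
Observation 41.5 falls in the class 180 – <200.
L = 180, CF = 26, f = 19, h = 20.
P50 = 180 + ((41.5 − 26)/19)·20 = 180 + 16.3158 = 196.316.

196.32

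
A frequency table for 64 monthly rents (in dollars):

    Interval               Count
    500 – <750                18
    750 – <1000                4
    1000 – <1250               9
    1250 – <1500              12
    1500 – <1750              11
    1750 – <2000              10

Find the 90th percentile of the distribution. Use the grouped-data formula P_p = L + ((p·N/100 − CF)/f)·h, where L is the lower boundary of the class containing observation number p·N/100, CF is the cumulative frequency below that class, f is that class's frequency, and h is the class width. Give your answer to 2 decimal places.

N = 64; target position k = 90/100 · 64 = 57.6.
Cumulative frequencies: 18, 22, 31, 43, 54, 64.
Observation 57.6 falls in the class 1750 – <2000.
L = 1750, CF = 54, f = 10, h = 250.
P90 = 1750 + ((57.6 − 54)/10)·250 = 1750 + 90 = 1840.

1840.00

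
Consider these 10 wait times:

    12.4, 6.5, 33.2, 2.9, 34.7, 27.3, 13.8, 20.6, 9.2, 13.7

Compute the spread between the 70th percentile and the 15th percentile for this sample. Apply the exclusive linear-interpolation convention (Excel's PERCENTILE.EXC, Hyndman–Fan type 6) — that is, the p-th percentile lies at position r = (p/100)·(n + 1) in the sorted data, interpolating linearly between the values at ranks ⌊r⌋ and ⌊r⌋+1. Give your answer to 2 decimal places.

20.05

Sorted: 2.9, 6.5, 9.2, 12.4, 13.7, 13.8, 20.6, 27.3, 33.2, 34.7.
n = 10.
P15: r = 1.65; ranks 1–2 are 2.9, 6.5; interpolating gives 5.24.
P70: r = 7.7; ranks 7–8 are 20.6, 27.3; interpolating gives 25.29.
Difference: 25.29 − 5.24 = 20.05.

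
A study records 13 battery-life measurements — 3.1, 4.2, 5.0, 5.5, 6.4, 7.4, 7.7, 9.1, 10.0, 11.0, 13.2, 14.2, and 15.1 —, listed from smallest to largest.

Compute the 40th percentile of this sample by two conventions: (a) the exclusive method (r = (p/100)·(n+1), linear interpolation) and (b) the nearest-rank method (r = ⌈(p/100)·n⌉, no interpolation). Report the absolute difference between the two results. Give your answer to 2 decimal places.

n = 13.
(a) r = 5.6; between ranks 5 (6.4) and 6 (7.4): 7.
(b) the nearest-rank method: rank 6 → 7.4.
|7 − 7.4| = 0.4.

0.40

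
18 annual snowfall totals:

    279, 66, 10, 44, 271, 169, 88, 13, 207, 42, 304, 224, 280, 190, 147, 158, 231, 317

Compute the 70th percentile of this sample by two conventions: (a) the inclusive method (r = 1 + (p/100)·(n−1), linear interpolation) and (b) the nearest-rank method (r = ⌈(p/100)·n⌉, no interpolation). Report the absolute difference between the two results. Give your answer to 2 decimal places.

0.70

Sorted: 10, 13, 42, 44, 66, 88, 147, 158, 169, 190, 207, 224, 231, 271, 279, 280, 304, 317.
n = 18.
(a) r = 12.9; between ranks 12 (224) and 13 (231): 230.3.
(b) the nearest-rank method: rank 13 → 231.
|230.3 − 231| = 0.7.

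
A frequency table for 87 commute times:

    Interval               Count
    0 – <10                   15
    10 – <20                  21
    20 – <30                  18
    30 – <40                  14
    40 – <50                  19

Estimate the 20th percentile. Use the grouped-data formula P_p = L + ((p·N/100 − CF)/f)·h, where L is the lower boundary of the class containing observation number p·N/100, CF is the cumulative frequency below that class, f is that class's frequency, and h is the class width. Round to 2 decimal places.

11.14

N = 87; target position k = 20/100 · 87 = 17.4.
Cumulative frequencies: 15, 36, 54, 68, 87.
Observation 17.4 falls in the class 10 – <20.
L = 10, CF = 15, f = 21, h = 10.
P20 = 10 + ((17.4 − 15)/21)·10 = 10 + 1.14286 = 11.1429.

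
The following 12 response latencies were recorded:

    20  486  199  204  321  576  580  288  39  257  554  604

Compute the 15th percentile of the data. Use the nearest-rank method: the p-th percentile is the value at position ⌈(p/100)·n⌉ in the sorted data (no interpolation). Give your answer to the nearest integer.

Sorted: 20, 39, 199, 204, 257, 288, 321, 486, 554, 576, 580, 604.
n = 12.
Position = ⌈15/100 · 12⌉ = ⌈1.8⌉ = 2.
The value at rank 2 is 39.

39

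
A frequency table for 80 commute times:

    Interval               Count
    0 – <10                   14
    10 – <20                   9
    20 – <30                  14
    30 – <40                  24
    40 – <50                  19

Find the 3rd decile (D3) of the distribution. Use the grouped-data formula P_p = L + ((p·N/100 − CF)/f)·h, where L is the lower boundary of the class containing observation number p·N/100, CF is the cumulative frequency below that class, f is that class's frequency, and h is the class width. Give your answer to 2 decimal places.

N = 80; target position k = 30/100 · 80 = 24.
Cumulative frequencies: 14, 23, 37, 61, 80.
Observation 24 falls in the class 20 – <30.
L = 20, CF = 23, f = 14, h = 10.
P30 = 20 + ((24 − 23)/14)·10 = 20 + 0.714286 = 20.7143.

20.71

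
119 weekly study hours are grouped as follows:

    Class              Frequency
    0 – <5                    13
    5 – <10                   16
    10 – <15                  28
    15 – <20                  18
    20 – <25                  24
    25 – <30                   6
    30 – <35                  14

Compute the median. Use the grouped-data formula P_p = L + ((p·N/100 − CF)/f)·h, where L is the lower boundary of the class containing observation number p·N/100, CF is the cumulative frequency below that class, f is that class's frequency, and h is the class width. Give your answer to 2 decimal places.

15.69

N = 119; target position k = 50/100 · 119 = 59.5.
Cumulative frequencies: 13, 29, 57, 75, 99, 105, 119.
Observation 59.5 falls in the class 15 – <20.
L = 15, CF = 57, f = 18, h = 5.
P50 = 15 + ((59.5 − 57)/18)·5 = 15 + 0.694444 = 15.6944.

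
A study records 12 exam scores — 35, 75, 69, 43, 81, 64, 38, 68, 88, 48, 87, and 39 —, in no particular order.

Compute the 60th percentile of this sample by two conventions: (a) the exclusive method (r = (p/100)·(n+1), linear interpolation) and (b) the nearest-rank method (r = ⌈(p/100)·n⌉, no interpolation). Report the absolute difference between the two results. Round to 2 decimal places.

Sorted: 35, 38, 39, 43, 48, 64, 68, 69, 75, 81, 87, 88.
n = 12.
(a) r = 7.8; between ranks 7 (68) and 8 (69): 68.8.
(b) the nearest-rank method: rank 8 → 69.
|68.8 − 69| = 0.2.

0.20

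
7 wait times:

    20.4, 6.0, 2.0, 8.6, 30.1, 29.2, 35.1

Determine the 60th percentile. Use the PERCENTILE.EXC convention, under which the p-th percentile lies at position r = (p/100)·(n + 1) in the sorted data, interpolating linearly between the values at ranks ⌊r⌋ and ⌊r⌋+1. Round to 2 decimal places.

27.44

Sorted: 2.0, 6.0, 8.6, 20.4, 29.2, 30.1, 35.1.
n = 7.
r = (60/100)·(7 + 1) = 4.8.
Rank 4 is 20.4 and rank 5 is 29.2.
Interpolate: 20.4 + 0.8·(29.2 − 20.4) = 20.4 + 0.8·8.8 = 27.44.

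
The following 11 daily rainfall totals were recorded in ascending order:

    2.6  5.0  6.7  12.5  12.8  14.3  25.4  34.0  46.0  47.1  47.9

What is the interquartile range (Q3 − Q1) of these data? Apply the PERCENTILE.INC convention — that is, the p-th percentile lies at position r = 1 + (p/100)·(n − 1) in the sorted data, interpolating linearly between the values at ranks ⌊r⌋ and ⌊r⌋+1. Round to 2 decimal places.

30.40

n = 11.
P25: r = 3.5; ranks 3–4 are 6.7, 12.5; interpolating gives 9.6.
P75: r = 8.5; ranks 8–9 are 34.0, 46.0; interpolating gives 40.
Difference: 40 − 9.6 = 30.4.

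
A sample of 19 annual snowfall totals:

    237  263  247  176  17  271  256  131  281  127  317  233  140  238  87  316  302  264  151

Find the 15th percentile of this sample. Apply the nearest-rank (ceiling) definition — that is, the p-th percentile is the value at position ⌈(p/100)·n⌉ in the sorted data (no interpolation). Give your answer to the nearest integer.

Sorted: 17, 87, 127, 131, 140, 151, 176, 233, 237, 238, 247, 256, 263, 264, 271, 281, 302, 316, 317.
n = 19.
Position = ⌈15/100 · 19⌉ = ⌈2.85⌉ = 3.
The value at rank 3 is 127.

127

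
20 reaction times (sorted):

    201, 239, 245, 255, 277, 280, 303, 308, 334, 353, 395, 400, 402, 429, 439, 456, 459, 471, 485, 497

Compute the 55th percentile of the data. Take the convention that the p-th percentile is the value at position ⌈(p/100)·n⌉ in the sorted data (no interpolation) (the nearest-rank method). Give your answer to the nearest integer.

395

n = 20.
Position = ⌈55/100 · 20⌉ = ⌈11⌉ = 11.
The value at rank 11 is 395.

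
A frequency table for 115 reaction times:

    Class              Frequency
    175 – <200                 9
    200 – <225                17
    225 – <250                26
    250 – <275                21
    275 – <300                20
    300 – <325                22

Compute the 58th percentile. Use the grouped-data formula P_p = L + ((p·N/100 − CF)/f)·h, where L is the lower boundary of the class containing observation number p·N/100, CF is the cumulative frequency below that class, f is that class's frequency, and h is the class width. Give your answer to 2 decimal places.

N = 115; target position k = 58/100 · 115 = 66.7.
Cumulative frequencies: 9, 26, 52, 73, 93, 115.
Observation 66.7 falls in the class 250 – <275.
L = 250, CF = 52, f = 21, h = 25.
P58 = 250 + ((66.7 − 52)/21)·25 = 250 + 17.5 = 267.5.

267.50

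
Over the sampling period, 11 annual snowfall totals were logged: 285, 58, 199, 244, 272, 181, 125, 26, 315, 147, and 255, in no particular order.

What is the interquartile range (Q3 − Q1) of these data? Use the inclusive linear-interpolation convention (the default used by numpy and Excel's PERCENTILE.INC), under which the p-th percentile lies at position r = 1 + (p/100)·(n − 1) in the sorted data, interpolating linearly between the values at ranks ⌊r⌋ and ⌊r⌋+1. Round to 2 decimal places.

Sorted: 26, 58, 125, 147, 181, 199, 244, 255, 272, 285, 315.
n = 11.
P25: r = 3.5; ranks 3–4 are 125, 147; interpolating gives 136.
P75: r = 8.5; ranks 8–9 are 255, 272; interpolating gives 263.5.
Difference: 263.5 − 136 = 127.5.

127.50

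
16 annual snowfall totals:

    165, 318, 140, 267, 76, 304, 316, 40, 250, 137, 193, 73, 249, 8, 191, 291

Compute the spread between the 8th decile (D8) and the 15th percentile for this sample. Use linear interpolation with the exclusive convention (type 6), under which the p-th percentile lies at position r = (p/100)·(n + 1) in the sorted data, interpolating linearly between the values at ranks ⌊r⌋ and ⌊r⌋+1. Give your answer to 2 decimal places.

240.65

Sorted: 8, 40, 73, 76, 137, 140, 165, 191, 193, 249, 250, 267, 291, 304, 316, 318.
n = 16.
P15: r = 2.55; ranks 2–3 are 40, 73; interpolating gives 58.15.
P80: r = 13.6; ranks 13–14 are 291, 304; interpolating gives 298.8.
Difference: 298.8 − 58.15 = 240.65.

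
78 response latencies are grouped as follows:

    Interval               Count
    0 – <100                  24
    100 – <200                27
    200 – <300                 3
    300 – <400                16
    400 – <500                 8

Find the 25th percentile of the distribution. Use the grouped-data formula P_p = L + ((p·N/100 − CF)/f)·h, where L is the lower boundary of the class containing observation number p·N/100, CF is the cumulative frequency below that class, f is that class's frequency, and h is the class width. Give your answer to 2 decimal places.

81.25

N = 78; target position k = 25/100 · 78 = 19.5.
Cumulative frequencies: 24, 51, 54, 70, 78.
Observation 19.5 falls in the class 0 – <100.
L = 0, CF = 0, f = 24, h = 100.
P25 = 0 + ((19.5 − 0)/24)·100 = 0 + 81.25 = 81.25.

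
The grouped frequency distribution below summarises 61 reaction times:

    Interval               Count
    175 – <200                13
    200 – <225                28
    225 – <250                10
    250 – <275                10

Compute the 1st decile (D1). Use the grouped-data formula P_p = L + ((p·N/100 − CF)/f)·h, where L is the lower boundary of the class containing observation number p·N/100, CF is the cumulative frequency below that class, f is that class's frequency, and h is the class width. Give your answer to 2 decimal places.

186.73

N = 61; target position k = 10/100 · 61 = 6.1.
Cumulative frequencies: 13, 41, 51, 61.
Observation 6.1 falls in the class 175 – <200.
L = 175, CF = 0, f = 13, h = 25.
P10 = 175 + ((6.1 − 0)/13)·25 = 175 + 11.7308 = 186.731.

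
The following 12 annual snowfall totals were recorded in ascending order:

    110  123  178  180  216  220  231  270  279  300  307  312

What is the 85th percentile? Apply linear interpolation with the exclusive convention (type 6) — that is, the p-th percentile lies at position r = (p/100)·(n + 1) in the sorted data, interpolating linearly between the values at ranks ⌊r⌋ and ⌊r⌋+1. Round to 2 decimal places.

n = 12.
r = (85/100)·(12 + 1) = 11.05.
Rank 11 is 307 and rank 12 is 312.
Interpolate: 307 + 0.05·(312 − 307) = 307 + 0.05·5 = 307.25.

307.25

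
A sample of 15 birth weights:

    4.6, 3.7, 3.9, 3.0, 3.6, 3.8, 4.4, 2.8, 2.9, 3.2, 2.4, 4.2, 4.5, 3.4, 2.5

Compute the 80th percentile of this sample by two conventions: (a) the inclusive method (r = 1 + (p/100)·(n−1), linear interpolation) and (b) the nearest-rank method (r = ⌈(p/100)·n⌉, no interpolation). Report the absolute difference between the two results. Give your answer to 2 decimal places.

0.04

Sorted: 2.4, 2.5, 2.8, 2.9, 3.0, 3.2, 3.4, 3.6, 3.7, 3.8, 3.9, 4.2, 4.4, 4.5, 4.6.
n = 15.
(a) r = 12.2; between ranks 12 (4.2) and 13 (4.4): 4.24.
(b) the nearest-rank method: rank 12 → 4.2.
|4.24 − 4.2| = 0.04.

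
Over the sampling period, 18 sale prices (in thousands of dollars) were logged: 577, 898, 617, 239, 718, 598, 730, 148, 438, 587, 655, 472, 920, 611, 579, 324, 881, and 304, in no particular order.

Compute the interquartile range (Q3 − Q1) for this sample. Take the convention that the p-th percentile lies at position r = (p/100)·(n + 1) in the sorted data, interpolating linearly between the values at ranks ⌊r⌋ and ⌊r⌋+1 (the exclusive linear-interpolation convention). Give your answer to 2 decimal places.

Sorted: 148, 239, 304, 324, 438, 472, 577, 579, 587, 598, 611, 617, 655, 718, 730, 881, 898, 920.
n = 18.
P25: r = 4.75; ranks 4–5 are 324, 438; interpolating gives 409.5.
P75: r = 14.25; ranks 14–15 are 718, 730; interpolating gives 721.
Difference: 721 − 409.5 = 311.5.

311.50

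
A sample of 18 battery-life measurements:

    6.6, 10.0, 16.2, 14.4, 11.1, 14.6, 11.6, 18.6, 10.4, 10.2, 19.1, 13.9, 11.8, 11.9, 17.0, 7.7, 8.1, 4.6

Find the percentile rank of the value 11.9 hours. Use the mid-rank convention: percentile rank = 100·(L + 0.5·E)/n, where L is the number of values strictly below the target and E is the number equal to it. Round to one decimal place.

Sorted: 4.6, 6.6, 7.7, 8.1, 10.0, 10.2, 10.4, 11.1, 11.6, 11.8, 11.9, 13.9, 14.4, 14.6, 16.2, 17.0, 18.6, 19.1.
Count below 11.9: L = 10; count equal: E = 1; n = 18.
Percentile rank = 100·(10 + 0.5·1)/18 = 100·10.5/18 = 58.33.

58.3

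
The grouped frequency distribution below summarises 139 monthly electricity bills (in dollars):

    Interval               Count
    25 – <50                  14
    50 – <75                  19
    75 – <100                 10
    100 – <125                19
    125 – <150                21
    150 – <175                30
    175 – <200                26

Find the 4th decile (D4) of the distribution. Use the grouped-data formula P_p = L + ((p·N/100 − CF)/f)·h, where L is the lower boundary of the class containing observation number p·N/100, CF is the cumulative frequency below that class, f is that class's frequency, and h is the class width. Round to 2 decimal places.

116.58

N = 139; target position k = 40/100 · 139 = 55.6.
Cumulative frequencies: 14, 33, 43, 62, 83, 113, 139.
Observation 55.6 falls in the class 100 – <125.
L = 100, CF = 43, f = 19, h = 25.
P40 = 100 + ((55.6 − 43)/19)·25 = 100 + 16.5789 = 116.579.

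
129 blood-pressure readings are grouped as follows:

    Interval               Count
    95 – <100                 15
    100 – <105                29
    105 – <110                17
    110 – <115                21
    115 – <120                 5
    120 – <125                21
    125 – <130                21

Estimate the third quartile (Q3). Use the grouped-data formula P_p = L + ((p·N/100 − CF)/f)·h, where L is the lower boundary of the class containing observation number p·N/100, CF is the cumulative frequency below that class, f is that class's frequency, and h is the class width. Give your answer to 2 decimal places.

N = 129; target position k = 75/100 · 129 = 96.75.
Cumulative frequencies: 15, 44, 61, 82, 87, 108, 129.
Observation 96.75 falls in the class 120 – <125.
L = 120, CF = 87, f = 21, h = 5.
P75 = 120 + ((96.75 − 87)/21)·5 = 120 + 2.32143 = 122.321.

122.32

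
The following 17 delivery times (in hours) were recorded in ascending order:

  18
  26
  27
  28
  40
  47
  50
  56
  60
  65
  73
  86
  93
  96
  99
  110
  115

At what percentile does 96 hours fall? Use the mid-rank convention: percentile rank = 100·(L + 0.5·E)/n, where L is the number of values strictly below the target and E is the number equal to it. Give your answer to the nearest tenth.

79.4

Count below 96: L = 13; count equal: E = 1; n = 17.
Percentile rank = 100·(13 + 0.5·1)/17 = 100·13.5/17 = 79.41.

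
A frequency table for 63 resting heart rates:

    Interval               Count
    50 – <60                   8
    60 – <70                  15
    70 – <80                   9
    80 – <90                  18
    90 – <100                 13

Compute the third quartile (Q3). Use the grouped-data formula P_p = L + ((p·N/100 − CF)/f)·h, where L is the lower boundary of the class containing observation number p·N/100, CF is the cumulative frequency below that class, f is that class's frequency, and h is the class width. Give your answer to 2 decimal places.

88.47

N = 63; target position k = 75/100 · 63 = 47.25.
Cumulative frequencies: 8, 23, 32, 50, 63.
Observation 47.25 falls in the class 80 – <90.
L = 80, CF = 32, f = 18, h = 10.
P75 = 80 + ((47.25 − 32)/18)·10 = 80 + 8.47222 = 88.4722.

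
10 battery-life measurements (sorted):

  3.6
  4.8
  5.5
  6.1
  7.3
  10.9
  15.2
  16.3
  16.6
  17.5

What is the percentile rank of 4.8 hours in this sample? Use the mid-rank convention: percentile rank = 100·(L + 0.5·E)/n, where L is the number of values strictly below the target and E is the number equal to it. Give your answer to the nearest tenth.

15.0

Count below 4.8: L = 1; count equal: E = 1; n = 10.
Percentile rank = 100·(1 + 0.5·1)/10 = 100·1.5/10 = 15.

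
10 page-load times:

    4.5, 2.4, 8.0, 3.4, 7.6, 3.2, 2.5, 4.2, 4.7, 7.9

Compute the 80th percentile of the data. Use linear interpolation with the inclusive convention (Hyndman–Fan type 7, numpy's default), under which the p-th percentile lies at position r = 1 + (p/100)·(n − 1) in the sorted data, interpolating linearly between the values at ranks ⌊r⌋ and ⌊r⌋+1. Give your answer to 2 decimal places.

Sorted: 2.4, 2.5, 3.2, 3.4, 4.2, 4.5, 4.7, 7.6, 7.9, 8.0.
n = 10.
r = 1 + (80/100)·(10 − 1) = 1 + 7.2 = 8.2.
Rank 8 is 7.6 and rank 9 is 7.9.
Interpolate: 7.6 + 0.2·(7.9 − 7.6) = 7.6 + 0.2·0.3 = 7.66.

7.66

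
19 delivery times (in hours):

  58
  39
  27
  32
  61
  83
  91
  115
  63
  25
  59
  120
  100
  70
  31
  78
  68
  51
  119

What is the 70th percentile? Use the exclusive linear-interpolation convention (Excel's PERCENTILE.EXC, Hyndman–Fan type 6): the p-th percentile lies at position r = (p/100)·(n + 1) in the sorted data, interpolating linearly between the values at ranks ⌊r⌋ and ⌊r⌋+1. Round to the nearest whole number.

83

Sorted: 25, 27, 31, 32, 39, 51, 58, 59, 61, 63, 68, 70, 78, 83, 91, 100, 115, 119, 120.
n = 19.
r = (70/100)·(19 + 1) = 14.
r is an integer, so P70 is the value at rank 14: 83.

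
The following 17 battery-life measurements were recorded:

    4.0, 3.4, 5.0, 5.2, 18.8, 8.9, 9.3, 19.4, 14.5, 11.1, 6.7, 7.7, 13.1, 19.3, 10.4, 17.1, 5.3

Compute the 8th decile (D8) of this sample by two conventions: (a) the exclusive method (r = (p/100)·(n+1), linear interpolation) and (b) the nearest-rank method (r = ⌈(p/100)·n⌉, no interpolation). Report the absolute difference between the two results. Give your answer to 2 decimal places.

Sorted: 3.4, 4.0, 5.0, 5.2, 5.3, 6.7, 7.7, 8.9, 9.3, 10.4, 11.1, 13.1, 14.5, 17.1, 18.8, 19.3, 19.4.
n = 17.
(a) r = 14.4; between ranks 14 (17.1) and 15 (18.8): 17.78.
(b) the nearest-rank method: rank 14 → 17.1.
|17.78 − 17.1| = 0.68.

0.68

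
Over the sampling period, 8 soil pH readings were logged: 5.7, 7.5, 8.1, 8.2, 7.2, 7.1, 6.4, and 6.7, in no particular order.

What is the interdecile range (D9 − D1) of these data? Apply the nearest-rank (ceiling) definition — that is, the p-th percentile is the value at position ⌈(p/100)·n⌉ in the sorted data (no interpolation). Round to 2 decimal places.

Sorted: 5.7, 6.4, 6.7, 7.1, 7.2, 7.5, 8.1, 8.2.
n = 8.
P10: rank ⌈10/100·8⌉ = 1 → 5.7.
P90: rank ⌈90/100·8⌉ = 8 → 8.2.
Difference: 8.2 − 5.7 = 2.5.

2.50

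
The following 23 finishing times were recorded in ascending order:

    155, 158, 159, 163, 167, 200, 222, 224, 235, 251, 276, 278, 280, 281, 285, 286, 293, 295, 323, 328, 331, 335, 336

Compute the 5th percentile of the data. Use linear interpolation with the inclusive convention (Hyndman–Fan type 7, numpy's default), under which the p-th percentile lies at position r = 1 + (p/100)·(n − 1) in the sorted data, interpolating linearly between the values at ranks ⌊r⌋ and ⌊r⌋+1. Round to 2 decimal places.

n = 23.
r = 1 + (5/100)·(23 − 1) = 1 + 1.1 = 2.1.
Rank 2 is 158 and rank 3 is 159.
Interpolate: 158 + 0.1·(159 − 158) = 158 + 0.1·1 = 158.1.

158.10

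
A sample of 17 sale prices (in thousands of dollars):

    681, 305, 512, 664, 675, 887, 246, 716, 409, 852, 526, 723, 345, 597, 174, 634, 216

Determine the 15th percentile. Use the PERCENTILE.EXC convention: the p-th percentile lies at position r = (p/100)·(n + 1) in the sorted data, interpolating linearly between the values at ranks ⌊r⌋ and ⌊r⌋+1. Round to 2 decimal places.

Sorted: 174, 216, 246, 305, 345, 409, 512, 526, 597, 634, 664, 675, 681, 716, 723, 852, 887.
n = 17.
r = (15/100)·(17 + 1) = 2.7.
Rank 2 is 216 and rank 3 is 246.
Interpolate: 216 + 0.7·(246 − 216) = 216 + 0.7·30 = 237.

237.00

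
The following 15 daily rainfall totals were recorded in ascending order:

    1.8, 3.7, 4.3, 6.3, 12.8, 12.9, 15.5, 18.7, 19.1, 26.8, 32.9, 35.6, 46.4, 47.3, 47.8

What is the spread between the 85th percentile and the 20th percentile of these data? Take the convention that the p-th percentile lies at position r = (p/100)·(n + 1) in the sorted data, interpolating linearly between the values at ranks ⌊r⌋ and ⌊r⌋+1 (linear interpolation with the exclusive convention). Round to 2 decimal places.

42.24

n = 15.
P20: r = 3.2; ranks 3–4 are 4.3, 6.3; interpolating gives 4.7.
P85: r = 13.6; ranks 13–14 are 46.4, 47.3; interpolating gives 46.94.
Difference: 46.94 − 4.7 = 42.24.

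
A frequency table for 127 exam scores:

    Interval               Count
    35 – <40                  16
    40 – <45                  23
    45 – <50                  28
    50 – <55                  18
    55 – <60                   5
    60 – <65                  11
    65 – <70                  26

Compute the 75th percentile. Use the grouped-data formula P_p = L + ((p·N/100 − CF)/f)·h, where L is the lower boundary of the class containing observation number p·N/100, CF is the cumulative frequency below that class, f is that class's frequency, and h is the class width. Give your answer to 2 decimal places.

62.39

N = 127; target position k = 75/100 · 127 = 95.25.
Cumulative frequencies: 16, 39, 67, 85, 90, 101, 127.
Observation 95.25 falls in the class 60 – <65.
L = 60, CF = 90, f = 11, h = 5.
P75 = 60 + ((95.25 − 90)/11)·5 = 60 + 2.38636 = 62.3864.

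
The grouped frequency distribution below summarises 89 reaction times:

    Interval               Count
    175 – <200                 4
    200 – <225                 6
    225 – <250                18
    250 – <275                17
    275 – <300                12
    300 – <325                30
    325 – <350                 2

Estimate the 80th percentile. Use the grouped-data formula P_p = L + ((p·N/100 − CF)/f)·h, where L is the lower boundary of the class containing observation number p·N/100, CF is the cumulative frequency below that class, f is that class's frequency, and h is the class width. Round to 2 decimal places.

311.83

N = 89; target position k = 80/100 · 89 = 71.2.
Cumulative frequencies: 4, 10, 28, 45, 57, 87, 89.
Observation 71.2 falls in the class 300 – <325.
L = 300, CF = 57, f = 30, h = 25.
P80 = 300 + ((71.2 − 57)/30)·25 = 300 + 11.8333 = 311.833.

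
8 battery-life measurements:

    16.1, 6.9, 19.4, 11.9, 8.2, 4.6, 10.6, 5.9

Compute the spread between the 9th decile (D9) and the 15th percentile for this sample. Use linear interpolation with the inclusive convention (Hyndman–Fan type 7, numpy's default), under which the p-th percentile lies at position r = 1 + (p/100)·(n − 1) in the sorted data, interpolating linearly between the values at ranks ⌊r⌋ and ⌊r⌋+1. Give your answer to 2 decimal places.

Sorted: 4.6, 5.9, 6.9, 8.2, 10.6, 11.9, 16.1, 19.4.
n = 8.
P15: r = 2.05; ranks 2–3 are 5.9, 6.9; interpolating gives 5.95.
P90: r = 7.3; ranks 7–8 are 16.1, 19.4; interpolating gives 17.09.
Difference: 17.09 − 5.95 = 11.14.

11.14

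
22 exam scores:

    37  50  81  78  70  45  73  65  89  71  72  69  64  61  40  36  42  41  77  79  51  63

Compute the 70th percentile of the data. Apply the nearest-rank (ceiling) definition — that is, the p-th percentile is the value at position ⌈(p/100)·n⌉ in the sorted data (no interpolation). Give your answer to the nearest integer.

72

Sorted: 36, 37, 40, 41, 42, 45, 50, 51, 61, 63, 64, 65, 69, 70, 71, 72, 73, 77, 78, 79, 81, 89.
n = 22.
Position = ⌈70/100 · 22⌉ = ⌈15.4⌉ = 16.
The value at rank 16 is 72.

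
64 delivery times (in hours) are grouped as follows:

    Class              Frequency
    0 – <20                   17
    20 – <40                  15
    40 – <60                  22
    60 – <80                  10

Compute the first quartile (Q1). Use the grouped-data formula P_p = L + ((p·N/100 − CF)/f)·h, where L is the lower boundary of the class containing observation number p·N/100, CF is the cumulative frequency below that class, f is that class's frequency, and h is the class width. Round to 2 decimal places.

N = 64; target position k = 25/100 · 64 = 16.
Cumulative frequencies: 17, 32, 54, 64.
Observation 16 falls in the class 0 – <20.
L = 0, CF = 0, f = 17, h = 20.
P25 = 0 + ((16 − 0)/17)·20 = 0 + 18.8235 = 18.8235.

18.82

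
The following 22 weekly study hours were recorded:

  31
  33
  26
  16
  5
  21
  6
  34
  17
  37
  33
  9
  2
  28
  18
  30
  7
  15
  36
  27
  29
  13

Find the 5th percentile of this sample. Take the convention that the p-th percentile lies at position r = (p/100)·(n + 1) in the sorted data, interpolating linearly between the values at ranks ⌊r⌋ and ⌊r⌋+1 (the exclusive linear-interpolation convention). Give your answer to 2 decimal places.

Sorted: 2, 5, 6, 7, 9, 13, 15, 16, 17, 18, 21, 26, 27, 28, 29, 30, 31, 33, 33, 34, 36, 37.
n = 22.
r = (5/100)·(22 + 1) = 1.15.
Rank 1 is 2 and rank 2 is 5.
Interpolate: 2 + 0.15·(5 − 2) = 2 + 0.15·3 = 2.45.

2.45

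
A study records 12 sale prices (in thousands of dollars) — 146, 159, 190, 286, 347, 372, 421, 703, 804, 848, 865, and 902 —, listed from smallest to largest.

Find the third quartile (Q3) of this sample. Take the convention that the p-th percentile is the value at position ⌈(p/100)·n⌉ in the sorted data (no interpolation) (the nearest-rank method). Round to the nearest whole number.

n = 12.
Position = ⌈75/100 · 12⌉ = ⌈9⌉ = 9.
The value at rank 9 is 804.

804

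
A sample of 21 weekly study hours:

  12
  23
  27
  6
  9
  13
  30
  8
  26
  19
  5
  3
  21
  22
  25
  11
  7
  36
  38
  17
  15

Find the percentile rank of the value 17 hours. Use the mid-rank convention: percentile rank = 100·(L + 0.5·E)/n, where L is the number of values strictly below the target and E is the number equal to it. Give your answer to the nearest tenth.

Sorted: 3, 5, 6, 7, 8, 9, 11, 12, 13, 15, 17, 19, 21, 22, 23, 25, 26, 27, 30, 36, 38.
Count below 17: L = 10; count equal: E = 1; n = 21.
Percentile rank = 100·(10 + 0.5·1)/21 = 100·10.5/21 = 50.

50.0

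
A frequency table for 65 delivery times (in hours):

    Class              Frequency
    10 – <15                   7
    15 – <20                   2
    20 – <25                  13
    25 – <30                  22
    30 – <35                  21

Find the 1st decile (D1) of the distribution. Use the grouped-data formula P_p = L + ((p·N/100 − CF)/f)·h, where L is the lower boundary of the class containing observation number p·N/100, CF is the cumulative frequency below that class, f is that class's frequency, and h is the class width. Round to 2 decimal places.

14.64

N = 65; target position k = 10/100 · 65 = 6.5.
Cumulative frequencies: 7, 9, 22, 44, 65.
Observation 6.5 falls in the class 10 – <15.
L = 10, CF = 0, f = 7, h = 5.
P10 = 10 + ((6.5 − 0)/7)·5 = 10 + 4.64286 = 14.6429.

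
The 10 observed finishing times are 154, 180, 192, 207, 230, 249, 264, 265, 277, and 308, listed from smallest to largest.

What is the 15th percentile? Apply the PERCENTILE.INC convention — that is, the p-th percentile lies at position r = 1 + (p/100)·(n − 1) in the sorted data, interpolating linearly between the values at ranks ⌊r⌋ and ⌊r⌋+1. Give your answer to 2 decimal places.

184.20

n = 10.
r = 1 + (15/100)·(10 − 1) = 1 + 1.35 = 2.35.
Rank 2 is 180 and rank 3 is 192.
Interpolate: 180 + 0.35·(192 − 180) = 180 + 0.35·12 = 184.2.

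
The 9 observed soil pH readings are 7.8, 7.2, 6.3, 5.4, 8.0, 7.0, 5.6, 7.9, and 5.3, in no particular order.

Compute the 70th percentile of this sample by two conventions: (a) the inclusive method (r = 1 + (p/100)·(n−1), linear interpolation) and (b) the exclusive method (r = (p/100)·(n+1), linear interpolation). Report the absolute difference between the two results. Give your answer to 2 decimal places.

Sorted: 5.3, 5.4, 5.6, 6.3, 7.0, 7.2, 7.8, 7.9, 8.0.
n = 9.
(a) r = 6.6; between ranks 6 (7.2) and 7 (7.8): 7.56.
(b) r = 7 → value at rank 7 = 7.8.
|7.56 − 7.8| = 0.24.

0.24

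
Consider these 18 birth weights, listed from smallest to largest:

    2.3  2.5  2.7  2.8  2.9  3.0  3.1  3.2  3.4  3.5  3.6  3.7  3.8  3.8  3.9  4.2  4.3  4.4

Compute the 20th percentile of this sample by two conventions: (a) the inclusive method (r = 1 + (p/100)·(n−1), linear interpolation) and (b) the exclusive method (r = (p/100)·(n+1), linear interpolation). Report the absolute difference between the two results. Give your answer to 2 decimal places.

0.06

n = 18.
(a) r = 4.4; between ranks 4 (2.8) and 5 (2.9): 2.84.
(b) r = 3.8; between ranks 3 (2.7) and 4 (2.8): 2.78.
|2.84 − 2.78| = 0.06.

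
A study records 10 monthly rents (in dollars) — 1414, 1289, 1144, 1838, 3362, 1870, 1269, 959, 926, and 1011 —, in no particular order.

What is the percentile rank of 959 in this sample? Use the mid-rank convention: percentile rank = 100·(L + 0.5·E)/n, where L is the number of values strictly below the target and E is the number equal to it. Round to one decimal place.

15.0

Sorted: 926, 959, 1011, 1144, 1269, 1289, 1414, 1838, 1870, 3362.
Count below 959: L = 1; count equal: E = 1; n = 10.
Percentile rank = 100·(1 + 0.5·1)/10 = 100·1.5/10 = 15.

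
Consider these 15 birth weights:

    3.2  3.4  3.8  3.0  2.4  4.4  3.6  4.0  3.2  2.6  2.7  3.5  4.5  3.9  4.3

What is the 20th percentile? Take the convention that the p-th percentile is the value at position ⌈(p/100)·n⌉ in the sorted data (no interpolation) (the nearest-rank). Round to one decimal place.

Sorted: 2.4, 2.6, 2.7, 3.0, 3.2, 3.2, 3.4, 3.5, 3.6, 3.8, 3.9, 4.0, 4.3, 4.4, 4.5.
n = 15.
Position = ⌈20/100 · 15⌉ = ⌈3⌉ = 3.
The value at rank 3 is 2.7.

2.7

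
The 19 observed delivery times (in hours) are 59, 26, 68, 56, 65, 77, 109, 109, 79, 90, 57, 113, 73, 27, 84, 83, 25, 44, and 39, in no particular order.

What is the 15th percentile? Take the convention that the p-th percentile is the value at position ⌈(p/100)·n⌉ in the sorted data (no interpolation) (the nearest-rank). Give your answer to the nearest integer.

27

Sorted: 25, 26, 27, 39, 44, 56, 57, 59, 65, 68, 73, 77, 79, 83, 84, 90, 109, 109, 113.
n = 19.
Position = ⌈15/100 · 19⌉ = ⌈2.85⌉ = 3.
The value at rank 3 is 27.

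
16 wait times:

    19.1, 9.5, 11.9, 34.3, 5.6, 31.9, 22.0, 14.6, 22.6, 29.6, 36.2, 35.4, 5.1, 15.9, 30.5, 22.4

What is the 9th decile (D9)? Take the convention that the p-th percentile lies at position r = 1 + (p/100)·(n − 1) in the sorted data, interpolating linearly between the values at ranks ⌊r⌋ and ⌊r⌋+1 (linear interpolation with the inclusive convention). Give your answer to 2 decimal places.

Sorted: 5.1, 5.6, 9.5, 11.9, 14.6, 15.9, 19.1, 22.0, 22.4, 22.6, 29.6, 30.5, 31.9, 34.3, 35.4, 36.2.
n = 16.
r = 1 + (90/100)·(16 − 1) = 1 + 13.5 = 14.5.
Rank 14 is 34.3 and rank 15 is 35.4.
Interpolate: 34.3 + 0.5·(35.4 − 34.3) = 34.3 + 0.5·1.1 = 34.85.

34.85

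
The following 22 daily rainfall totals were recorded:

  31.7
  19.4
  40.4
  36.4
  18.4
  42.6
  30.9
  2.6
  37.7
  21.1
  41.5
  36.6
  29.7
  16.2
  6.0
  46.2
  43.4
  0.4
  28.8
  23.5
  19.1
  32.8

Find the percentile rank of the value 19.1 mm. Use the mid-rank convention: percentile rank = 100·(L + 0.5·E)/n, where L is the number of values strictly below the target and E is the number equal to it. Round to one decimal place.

25.0

Sorted: 0.4, 2.6, 6.0, 16.2, 18.4, 19.1, 19.4, 21.1, 23.5, 28.8, 29.7, 30.9, 31.7, 32.8, 36.4, 36.6, 37.7, 40.4, 41.5, 42.6, 43.4, 46.2.
Count below 19.1: L = 5; count equal: E = 1; n = 22.
Percentile rank = 100·(5 + 0.5·1)/22 = 100·5.5/22 = 25.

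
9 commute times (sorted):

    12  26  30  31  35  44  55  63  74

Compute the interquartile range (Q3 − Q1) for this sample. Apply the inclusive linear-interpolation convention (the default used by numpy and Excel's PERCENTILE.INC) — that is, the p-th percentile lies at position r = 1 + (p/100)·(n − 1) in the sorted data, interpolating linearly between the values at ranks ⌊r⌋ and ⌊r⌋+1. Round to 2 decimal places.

n = 9.
P25: r = 3 (integer) → 30.
P75: r = 7 (integer) → 55.
Difference: 55 − 30 = 25.

25.00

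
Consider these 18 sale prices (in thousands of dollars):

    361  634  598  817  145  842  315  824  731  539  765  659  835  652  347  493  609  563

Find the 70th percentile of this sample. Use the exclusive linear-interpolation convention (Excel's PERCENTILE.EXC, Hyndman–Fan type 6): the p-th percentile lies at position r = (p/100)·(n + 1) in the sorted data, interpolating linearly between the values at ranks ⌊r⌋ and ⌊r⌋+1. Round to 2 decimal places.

741.20

Sorted: 145, 315, 347, 361, 493, 539, 563, 598, 609, 634, 652, 659, 731, 765, 817, 824, 835, 842.
n = 18.
r = (70/100)·(18 + 1) = 13.3.
Rank 13 is 731 and rank 14 is 765.
Interpolate: 731 + 0.3·(765 − 731) = 731 + 0.3·34 = 741.2.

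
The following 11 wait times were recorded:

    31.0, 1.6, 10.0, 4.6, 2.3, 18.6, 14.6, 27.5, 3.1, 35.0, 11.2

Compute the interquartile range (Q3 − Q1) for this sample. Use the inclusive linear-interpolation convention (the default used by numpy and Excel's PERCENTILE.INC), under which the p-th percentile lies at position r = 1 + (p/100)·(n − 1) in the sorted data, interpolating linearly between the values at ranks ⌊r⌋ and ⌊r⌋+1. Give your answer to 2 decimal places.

Sorted: 1.6, 2.3, 3.1, 4.6, 10.0, 11.2, 14.6, 18.6, 27.5, 31.0, 35.0.
n = 11.
P25: r = 3.5; ranks 3–4 are 3.1, 4.6; interpolating gives 3.85.
P75: r = 8.5; ranks 8–9 are 18.6, 27.5; interpolating gives 23.05.
Difference: 23.05 − 3.85 = 19.2.

19.20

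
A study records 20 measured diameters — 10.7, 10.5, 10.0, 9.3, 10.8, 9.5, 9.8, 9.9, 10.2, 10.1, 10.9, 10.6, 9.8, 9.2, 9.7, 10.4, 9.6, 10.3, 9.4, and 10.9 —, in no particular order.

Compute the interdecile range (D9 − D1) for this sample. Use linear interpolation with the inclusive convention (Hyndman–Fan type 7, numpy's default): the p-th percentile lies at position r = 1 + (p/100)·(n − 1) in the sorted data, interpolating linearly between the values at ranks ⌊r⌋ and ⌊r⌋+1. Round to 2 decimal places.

1.42

Sorted: 9.2, 9.3, 9.4, 9.5, 9.6, 9.7, 9.8, 9.8, 9.9, 10.0, 10.1, 10.2, 10.3, 10.4, 10.5, 10.6, 10.7, 10.8, 10.9, 10.9.
n = 20.
P10: r = 2.9; ranks 2–3 are 9.3, 9.4; interpolating gives 9.39.
P90: r = 18.1; ranks 18–19 are 10.8, 10.9; interpolating gives 10.81.
Difference: 10.81 − 9.39 = 1.42.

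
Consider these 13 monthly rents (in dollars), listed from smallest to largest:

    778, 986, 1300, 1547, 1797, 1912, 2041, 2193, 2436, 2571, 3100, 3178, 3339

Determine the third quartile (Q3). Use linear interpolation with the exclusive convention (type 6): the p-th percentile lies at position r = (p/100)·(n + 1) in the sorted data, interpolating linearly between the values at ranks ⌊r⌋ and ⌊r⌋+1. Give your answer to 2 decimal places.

n = 13.
r = (75/100)·(13 + 1) = 10.5.
Rank 10 is 2571 and rank 11 is 3100.
Interpolate: 2571 + 0.5·(3100 − 2571) = 2571 + 0.5·529 = 2835.5.

2835.50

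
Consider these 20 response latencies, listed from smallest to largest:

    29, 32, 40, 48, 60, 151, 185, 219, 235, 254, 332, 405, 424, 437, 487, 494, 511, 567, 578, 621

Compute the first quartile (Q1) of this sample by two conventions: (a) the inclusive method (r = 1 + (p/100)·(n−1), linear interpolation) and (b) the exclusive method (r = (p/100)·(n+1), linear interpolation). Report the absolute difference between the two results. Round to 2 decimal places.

45.50

n = 20.
(a) r = 5.75; between ranks 5 (60) and 6 (151): 128.25.
(b) r = 5.25; between ranks 5 (60) and 6 (151): 82.75.
|128.25 − 82.75| = 45.5.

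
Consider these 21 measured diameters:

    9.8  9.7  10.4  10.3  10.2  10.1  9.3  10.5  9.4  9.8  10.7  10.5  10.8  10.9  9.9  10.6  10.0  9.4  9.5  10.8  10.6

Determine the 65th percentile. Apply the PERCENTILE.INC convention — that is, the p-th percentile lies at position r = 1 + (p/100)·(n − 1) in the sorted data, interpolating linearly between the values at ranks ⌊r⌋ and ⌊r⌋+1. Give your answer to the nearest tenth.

10.5

Sorted: 9.3, 9.4, 9.4, 9.5, 9.7, 9.8, 9.8, 9.9, 10.0, 10.1, 10.2, 10.3, 10.4, 10.5, 10.5, 10.6, 10.6, 10.7, 10.8, 10.8, 10.9.
n = 21.
r = 1 + (65/100)·(21 − 1) = 1 + 13 = 14.
r is an integer, so P65 is the value at rank 14: 10.5.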